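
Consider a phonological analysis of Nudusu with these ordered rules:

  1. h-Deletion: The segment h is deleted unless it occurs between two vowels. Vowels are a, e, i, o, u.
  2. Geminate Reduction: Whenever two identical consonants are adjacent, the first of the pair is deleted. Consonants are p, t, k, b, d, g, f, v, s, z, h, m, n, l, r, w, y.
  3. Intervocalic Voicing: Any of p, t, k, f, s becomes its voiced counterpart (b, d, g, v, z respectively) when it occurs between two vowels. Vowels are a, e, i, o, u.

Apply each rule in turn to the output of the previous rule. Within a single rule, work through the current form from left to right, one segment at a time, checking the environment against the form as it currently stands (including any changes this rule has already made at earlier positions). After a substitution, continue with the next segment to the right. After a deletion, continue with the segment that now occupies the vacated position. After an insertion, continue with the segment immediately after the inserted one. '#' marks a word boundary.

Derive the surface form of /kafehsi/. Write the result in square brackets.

[kavezi]

1 h-Deletion: [kafehsi] → [kafesi]
2 Geminate Reduction: no change — [kafesi]
3 Intervocalic Voicing: [kafesi] → [kavezi]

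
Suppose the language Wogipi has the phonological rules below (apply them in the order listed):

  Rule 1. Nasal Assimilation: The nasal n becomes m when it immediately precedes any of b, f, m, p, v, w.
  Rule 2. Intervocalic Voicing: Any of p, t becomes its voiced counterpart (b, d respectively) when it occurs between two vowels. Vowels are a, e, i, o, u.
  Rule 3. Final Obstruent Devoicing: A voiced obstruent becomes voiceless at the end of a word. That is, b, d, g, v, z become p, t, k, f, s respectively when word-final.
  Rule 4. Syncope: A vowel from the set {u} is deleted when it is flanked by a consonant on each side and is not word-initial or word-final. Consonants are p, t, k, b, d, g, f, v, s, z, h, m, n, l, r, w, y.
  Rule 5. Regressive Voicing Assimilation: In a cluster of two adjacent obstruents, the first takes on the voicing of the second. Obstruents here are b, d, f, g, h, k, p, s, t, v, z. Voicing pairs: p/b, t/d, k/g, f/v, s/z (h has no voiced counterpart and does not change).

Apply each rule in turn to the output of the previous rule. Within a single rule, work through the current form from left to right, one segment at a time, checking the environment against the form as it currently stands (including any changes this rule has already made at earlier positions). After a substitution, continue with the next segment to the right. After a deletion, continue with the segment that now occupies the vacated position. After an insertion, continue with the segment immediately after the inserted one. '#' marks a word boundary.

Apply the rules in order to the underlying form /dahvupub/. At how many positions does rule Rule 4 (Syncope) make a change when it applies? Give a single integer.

Rule 1 Nasal Assimilation: no change — [dahvupub]
Rule 2 Intervocalic Voicing: [dahvupub] → [dahvubub]
Rule 3 Final Obstruent Devoicing: [dahvubub] → [dahvubup]
Rule 4 Syncope: [dahvubup] → [dahvbp]
Rule 5 Regressive Voicing Assimilation: [dahvbp] → [dahvpp]
Rule Rule 4 changed 2 position(s).

2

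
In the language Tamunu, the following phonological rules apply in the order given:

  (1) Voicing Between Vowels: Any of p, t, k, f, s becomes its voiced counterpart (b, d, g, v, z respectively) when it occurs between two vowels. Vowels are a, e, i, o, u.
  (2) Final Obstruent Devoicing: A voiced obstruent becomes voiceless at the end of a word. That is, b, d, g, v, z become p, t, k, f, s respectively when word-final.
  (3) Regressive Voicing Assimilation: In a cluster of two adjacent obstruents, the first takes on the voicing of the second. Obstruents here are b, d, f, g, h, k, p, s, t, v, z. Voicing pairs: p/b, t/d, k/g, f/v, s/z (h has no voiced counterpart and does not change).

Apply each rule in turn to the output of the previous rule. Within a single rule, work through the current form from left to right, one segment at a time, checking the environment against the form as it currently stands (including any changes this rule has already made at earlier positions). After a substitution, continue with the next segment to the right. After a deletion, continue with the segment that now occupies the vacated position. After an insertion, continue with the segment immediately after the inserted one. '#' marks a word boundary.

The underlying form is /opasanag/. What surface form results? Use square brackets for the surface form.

(1) Voicing Between Vowels: [opasanag] → [obazanag]
(2) Final Obstruent Devoicing: [obazanag] → [obazanak]
(3) Regressive Voicing Assimilation: no change — [obazanak]

[obazanak]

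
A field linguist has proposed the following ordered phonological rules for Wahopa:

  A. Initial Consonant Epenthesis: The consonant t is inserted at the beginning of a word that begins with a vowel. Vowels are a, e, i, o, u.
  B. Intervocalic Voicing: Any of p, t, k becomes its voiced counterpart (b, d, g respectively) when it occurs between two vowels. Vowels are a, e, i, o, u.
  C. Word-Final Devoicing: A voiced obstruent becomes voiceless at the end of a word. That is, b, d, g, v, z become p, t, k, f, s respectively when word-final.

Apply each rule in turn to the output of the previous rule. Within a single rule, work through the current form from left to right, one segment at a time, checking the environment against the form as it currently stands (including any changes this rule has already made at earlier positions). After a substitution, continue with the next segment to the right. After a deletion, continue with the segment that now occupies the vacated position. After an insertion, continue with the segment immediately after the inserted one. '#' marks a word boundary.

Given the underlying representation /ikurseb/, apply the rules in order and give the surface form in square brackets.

A Initial Consonant Epenthesis: [ikurseb] → [tikurseb]
B Intervocalic Voicing: [tikurseb] → [tigurseb]
C Word-Final Devoicing: [tigurseb] → [tigursep]

[tigursep]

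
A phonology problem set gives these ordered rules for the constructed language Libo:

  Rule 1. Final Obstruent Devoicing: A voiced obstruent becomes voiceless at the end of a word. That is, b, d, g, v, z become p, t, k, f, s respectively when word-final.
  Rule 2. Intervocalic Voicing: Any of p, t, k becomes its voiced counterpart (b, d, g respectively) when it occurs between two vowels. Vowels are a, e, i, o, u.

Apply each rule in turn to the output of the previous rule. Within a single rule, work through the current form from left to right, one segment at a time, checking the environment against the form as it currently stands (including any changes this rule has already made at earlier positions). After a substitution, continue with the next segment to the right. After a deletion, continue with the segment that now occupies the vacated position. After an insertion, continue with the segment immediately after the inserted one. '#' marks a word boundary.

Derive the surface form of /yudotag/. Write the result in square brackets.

Rule 1 Final Obstruent Devoicing: [yudotag] → [yudotak]
Rule 2 Intervocalic Voicing: [yudotak] → [yudodak]

[yudodak]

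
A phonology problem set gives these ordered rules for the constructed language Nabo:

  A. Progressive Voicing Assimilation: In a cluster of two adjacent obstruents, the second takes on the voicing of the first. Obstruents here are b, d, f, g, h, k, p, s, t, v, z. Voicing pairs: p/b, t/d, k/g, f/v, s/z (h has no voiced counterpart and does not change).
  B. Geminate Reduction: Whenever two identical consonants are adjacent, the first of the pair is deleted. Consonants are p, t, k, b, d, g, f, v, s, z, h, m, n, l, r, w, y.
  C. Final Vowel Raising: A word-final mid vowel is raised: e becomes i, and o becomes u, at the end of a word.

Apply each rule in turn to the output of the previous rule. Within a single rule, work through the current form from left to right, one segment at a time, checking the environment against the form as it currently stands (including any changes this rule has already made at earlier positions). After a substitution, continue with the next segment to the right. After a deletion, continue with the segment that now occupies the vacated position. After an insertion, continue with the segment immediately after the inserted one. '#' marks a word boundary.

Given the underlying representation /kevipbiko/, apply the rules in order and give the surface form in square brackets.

[kevipiku]

A Progressive Voicing Assimilation: [kevipbiko] → [kevippiko]
B Geminate Reduction: [kevippiko] → [kevipiko]
C Final Vowel Raising: [kevipiko] → [kevipiku]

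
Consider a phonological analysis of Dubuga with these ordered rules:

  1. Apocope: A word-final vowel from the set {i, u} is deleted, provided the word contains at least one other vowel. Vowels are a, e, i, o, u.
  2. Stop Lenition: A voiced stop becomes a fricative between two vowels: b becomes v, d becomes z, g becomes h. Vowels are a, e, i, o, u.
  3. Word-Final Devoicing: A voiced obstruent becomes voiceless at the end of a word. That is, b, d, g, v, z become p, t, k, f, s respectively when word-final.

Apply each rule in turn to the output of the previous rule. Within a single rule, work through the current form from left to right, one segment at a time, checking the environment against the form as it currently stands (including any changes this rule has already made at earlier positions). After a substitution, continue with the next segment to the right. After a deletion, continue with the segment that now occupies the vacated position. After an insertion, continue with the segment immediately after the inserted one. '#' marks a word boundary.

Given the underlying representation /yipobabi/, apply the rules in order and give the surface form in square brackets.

[yipovap]

1 Apocope: [yipobabi] → [yipobab]
2 Stop Lenition: [yipobab] → [yipovab]
3 Word-Final Devoicing: [yipovab] → [yipovap]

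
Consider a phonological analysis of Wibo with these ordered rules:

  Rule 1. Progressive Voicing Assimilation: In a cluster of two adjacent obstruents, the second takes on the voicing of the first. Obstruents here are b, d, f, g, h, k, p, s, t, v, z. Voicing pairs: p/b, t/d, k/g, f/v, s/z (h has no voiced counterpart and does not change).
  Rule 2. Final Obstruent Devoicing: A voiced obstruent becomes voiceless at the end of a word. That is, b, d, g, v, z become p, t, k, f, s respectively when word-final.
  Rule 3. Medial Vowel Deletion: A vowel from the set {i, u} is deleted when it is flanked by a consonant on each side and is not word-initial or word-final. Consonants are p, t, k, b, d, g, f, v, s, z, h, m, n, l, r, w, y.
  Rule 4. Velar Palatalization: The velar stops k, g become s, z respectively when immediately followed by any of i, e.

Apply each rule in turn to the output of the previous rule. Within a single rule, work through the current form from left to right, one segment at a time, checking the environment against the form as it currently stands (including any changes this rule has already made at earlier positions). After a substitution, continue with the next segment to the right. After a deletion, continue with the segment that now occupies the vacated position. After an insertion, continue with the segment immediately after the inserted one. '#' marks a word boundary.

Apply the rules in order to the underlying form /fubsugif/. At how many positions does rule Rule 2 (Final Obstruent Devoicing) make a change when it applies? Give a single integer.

Rule 1 Progressive Voicing Assimilation: [fubsugif] → [fubzugif]
Rule 2 Final Obstruent Devoicing: no change — [fubzugif]
Rule 3 Medial Vowel Deletion: [fubzugif] → [fbzgf]
Rule 4 Velar Palatalization: no change — [fbzgf]
Rule Rule 2 changed 0 position(s).

0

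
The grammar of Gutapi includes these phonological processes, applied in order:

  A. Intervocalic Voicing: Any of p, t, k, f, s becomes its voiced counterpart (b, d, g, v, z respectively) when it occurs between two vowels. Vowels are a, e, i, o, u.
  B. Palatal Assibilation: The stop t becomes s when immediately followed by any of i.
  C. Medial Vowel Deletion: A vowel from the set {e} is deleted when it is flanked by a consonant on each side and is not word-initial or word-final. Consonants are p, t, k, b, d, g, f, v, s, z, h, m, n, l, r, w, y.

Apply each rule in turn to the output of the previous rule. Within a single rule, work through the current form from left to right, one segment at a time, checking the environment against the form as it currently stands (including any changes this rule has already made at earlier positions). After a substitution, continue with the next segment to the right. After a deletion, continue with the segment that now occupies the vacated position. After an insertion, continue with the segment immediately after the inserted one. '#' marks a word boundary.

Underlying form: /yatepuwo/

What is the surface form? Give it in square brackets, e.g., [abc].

A Intervocalic Voicing: [yatepuwo] → [yadebuwo]
B Palatal Assibilation: no change — [yadebuwo]
C Medial Vowel Deletion: [yadebuwo] → [yadbuwo]

[yadbuwo]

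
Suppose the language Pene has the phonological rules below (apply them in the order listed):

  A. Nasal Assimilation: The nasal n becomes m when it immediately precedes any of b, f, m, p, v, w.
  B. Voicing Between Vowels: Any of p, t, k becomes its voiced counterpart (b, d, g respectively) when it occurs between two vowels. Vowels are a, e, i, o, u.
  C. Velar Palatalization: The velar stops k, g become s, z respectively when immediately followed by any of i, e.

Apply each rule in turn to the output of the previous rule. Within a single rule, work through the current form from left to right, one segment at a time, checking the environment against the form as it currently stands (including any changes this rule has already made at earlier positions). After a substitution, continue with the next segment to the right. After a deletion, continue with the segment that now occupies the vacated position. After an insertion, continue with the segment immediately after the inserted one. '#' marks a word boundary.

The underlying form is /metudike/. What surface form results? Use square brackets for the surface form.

A Nasal Assimilation: no change — [metudike]
B Voicing Between Vowels: [metudike] → [medudige]
C Velar Palatalization: [medudige] → [medudize]

[medudize]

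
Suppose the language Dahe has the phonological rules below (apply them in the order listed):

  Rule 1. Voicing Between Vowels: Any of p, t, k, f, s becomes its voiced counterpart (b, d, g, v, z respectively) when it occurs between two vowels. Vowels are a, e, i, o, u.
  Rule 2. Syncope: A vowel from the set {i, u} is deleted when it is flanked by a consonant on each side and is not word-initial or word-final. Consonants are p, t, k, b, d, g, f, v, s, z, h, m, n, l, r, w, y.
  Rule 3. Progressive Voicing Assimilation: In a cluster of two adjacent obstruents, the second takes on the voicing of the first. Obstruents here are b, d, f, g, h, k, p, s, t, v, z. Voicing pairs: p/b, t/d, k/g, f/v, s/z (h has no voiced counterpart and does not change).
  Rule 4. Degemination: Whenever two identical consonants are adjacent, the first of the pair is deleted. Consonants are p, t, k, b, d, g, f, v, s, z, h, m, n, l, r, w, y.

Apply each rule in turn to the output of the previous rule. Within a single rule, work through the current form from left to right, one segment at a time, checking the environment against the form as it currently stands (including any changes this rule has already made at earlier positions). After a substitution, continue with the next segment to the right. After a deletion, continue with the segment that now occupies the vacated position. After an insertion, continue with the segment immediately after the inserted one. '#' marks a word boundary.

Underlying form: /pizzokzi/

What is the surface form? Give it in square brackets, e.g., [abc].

Rule 1 Voicing Between Vowels: no change — [pizzokzi]
Rule 2 Syncope: [pizzokzi] → [pzzokzi]
Rule 3 Progressive Voicing Assimilation: [pzzokzi] → [pssoksi]
Rule 4 Degemination: [pssoksi] → [psoksi]

[psoksi]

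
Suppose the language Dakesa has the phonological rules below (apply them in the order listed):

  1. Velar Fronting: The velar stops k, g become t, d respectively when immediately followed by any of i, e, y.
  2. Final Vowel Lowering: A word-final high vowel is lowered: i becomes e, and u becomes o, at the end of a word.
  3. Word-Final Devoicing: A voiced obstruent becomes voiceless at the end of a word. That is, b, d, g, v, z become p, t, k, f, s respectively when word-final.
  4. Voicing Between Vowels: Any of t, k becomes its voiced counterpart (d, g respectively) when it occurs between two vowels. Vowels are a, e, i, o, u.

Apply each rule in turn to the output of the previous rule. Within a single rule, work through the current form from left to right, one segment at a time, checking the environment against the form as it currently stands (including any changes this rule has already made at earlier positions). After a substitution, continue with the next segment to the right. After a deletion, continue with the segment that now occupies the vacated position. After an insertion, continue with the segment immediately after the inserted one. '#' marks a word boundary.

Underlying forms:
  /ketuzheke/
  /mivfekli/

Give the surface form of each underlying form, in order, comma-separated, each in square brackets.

/ketuzheke/:
  1 Velar Fronting: [ketuzheke] → [tetuzhete]
  2 Final Vowel Lowering: no change — [tetuzhete]
  3 Word-Final Devoicing: no change — [tetuzhete]
  4 Voicing Between Vowels: [tetuzhete] → [teduzhede]
/mivfekli/:
  1 Velar Fronting: no change — [mivfekli]
  2 Final Vowel Lowering: [mivfekli] → [mivfekle]
  3 Word-Final Devoicing: no change — [mivfekle]
  4 Voicing Between Vowels: no change — [mivfekle]

[teduzhede], [mivfekle]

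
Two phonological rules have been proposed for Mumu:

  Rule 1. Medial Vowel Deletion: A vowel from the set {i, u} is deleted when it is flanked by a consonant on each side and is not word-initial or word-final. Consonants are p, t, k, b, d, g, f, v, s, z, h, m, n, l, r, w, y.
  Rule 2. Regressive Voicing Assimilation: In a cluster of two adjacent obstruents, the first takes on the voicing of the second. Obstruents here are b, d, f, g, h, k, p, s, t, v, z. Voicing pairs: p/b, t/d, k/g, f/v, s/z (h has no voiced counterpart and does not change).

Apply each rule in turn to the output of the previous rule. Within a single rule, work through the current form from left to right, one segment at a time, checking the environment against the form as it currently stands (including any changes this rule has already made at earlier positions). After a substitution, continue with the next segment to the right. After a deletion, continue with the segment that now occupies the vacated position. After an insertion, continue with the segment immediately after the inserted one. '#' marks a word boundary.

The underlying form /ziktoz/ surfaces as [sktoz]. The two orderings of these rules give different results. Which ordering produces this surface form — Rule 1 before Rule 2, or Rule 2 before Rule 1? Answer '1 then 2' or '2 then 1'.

1 then 2

Order 1 then 2:
  1 Medial Vowel Deletion: [ziktoz] → [zktoz]
  2 Regressive Voicing Assimilation: [zktoz] → [sktoz]
  result: [sktoz]
Order 2 then 1:
  2 Regressive Voicing Assimilation: no change — [ziktoz]
  1 Medial Vowel Deletion: [ziktoz] → [zktoz]
  result: [zktoz]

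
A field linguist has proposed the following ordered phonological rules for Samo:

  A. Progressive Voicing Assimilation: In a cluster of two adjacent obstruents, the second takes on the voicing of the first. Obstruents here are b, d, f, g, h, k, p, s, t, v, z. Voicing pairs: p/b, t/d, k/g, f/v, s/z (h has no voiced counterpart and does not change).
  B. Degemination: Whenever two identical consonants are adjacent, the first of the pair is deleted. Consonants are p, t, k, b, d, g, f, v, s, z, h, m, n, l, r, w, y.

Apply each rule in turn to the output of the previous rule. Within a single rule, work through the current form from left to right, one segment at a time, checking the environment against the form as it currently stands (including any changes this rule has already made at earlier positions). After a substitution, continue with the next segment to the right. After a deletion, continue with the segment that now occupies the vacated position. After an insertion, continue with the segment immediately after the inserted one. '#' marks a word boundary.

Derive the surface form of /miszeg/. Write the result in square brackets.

A Progressive Voicing Assimilation: [miszeg] → [misseg]
B Degemination: [misseg] → [miseg]

[miseg]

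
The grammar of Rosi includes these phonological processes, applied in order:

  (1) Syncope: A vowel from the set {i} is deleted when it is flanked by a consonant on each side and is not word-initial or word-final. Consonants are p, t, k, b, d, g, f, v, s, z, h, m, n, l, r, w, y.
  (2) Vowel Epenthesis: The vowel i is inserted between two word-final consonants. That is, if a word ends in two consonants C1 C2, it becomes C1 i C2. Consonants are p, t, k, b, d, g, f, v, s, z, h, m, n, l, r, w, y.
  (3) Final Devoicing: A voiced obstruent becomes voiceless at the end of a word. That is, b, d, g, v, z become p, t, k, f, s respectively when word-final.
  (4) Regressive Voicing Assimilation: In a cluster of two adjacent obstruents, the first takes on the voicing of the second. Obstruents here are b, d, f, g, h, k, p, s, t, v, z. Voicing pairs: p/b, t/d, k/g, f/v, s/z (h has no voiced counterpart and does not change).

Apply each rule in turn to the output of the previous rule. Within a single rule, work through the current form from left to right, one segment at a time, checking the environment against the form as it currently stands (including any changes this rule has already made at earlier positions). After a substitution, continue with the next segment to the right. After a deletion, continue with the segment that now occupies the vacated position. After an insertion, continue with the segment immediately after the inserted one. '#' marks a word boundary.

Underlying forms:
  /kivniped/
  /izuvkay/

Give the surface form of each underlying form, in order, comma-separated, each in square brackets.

[gvnpet], [izufkay]

/kivniped/:
  (1) Syncope: [kivniped] → [kvnped]
  (2) Vowel Epenthesis: no change — [kvnped]
  (3) Final Devoicing: [kvnped] → [kvnpet]
  (4) Regressive Voicing Assimilation: [kvnpet] → [gvnpet]
/izuvkay/:
  (1) Syncope: no change — [izuvkay]
  (2) Vowel Epenthesis: no change — [izuvkay]
  (3) Final Devoicing: no change — [izuvkay]
  (4) Regressive Voicing Assimilation: [izuvkay] → [izufkay]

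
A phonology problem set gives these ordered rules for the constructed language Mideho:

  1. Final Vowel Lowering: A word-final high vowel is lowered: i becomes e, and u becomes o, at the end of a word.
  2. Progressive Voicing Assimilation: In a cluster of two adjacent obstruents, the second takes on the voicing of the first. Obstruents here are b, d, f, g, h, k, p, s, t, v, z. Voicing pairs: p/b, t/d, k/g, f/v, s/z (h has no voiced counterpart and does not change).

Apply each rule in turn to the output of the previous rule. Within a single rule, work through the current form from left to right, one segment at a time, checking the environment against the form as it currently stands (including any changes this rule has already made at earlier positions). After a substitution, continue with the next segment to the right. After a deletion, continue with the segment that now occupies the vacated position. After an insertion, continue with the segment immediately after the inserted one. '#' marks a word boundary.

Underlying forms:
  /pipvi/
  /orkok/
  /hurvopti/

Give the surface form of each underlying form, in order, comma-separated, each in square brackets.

[pipfe], [orkok], [hurvopte]

/pipvi/:
  1 Final Vowel Lowering: [pipvi] → [pipve]
  2 Progressive Voicing Assimilation: [pipve] → [pipfe]
/orkok/:
  1 Final Vowel Lowering: no change — [orkok]
  2 Progressive Voicing Assimilation: no change — [orkok]
/hurvopti/:
  1 Final Vowel Lowering: [hurvopti] → [hurvopte]
  2 Progressive Voicing Assimilation: no change — [hurvopte]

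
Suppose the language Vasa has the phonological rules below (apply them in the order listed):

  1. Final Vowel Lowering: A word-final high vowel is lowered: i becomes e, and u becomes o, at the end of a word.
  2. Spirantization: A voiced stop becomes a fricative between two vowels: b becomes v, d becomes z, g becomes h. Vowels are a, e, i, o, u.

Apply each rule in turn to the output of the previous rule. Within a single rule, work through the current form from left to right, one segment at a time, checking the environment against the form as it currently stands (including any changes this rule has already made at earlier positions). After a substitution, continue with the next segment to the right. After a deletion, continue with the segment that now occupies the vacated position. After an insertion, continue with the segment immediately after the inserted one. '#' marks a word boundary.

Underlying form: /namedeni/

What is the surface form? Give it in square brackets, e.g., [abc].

[namezene]

1 Final Vowel Lowering: [namedeni] → [namedene]
2 Spirantization: [namedene] → [namezene]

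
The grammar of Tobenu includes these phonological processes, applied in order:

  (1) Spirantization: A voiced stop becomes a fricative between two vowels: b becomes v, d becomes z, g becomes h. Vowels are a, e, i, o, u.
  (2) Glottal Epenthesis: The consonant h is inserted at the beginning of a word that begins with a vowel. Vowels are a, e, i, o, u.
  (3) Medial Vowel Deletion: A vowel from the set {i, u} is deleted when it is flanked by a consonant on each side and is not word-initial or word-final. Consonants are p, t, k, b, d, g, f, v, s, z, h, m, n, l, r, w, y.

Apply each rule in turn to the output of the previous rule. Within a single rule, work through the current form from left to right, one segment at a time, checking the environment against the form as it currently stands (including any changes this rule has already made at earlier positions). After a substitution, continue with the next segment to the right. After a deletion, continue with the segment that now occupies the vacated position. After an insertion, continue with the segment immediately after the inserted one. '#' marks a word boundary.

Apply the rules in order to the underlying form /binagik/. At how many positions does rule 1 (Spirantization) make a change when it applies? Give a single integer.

(1) Spirantization: [binagik] → [binahik]
(2) Glottal Epenthesis: no change — [binahik]
(3) Medial Vowel Deletion: [binahik] → [bnahk]
Rule 1 changed 1 position(s).

1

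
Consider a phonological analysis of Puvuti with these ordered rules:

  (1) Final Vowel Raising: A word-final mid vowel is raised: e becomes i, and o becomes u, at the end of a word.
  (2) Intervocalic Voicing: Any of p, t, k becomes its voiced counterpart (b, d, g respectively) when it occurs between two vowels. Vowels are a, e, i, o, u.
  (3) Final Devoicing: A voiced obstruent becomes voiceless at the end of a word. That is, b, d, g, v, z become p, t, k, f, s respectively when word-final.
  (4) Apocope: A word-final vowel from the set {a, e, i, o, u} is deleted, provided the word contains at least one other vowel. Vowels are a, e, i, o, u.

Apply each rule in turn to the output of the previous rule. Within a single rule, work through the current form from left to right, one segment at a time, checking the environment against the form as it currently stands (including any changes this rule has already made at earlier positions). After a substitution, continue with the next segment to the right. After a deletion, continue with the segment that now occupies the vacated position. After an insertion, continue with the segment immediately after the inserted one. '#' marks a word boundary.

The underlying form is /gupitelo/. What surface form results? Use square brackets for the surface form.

[gubidel]

(1) Final Vowel Raising: [gupitelo] → [gupitelu]
(2) Intervocalic Voicing: [gupitelu] → [gubidelu]
(3) Final Devoicing: no change — [gubidelu]
(4) Apocope: [gubidelu] → [gubidel]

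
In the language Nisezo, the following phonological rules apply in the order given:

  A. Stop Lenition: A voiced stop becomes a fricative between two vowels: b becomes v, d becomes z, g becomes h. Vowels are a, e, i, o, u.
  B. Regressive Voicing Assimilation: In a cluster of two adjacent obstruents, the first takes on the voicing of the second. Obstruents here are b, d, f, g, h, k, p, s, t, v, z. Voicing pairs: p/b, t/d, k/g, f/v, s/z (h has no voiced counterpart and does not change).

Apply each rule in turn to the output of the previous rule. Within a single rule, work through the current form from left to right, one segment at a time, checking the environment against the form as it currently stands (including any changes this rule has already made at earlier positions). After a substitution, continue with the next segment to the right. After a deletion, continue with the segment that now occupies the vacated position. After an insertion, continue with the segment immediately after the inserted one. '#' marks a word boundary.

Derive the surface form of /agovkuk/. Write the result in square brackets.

[ahofkuk]

A Stop Lenition: [agovkuk] → [ahovkuk]
B Regressive Voicing Assimilation: [ahovkuk] → [ahofkuk]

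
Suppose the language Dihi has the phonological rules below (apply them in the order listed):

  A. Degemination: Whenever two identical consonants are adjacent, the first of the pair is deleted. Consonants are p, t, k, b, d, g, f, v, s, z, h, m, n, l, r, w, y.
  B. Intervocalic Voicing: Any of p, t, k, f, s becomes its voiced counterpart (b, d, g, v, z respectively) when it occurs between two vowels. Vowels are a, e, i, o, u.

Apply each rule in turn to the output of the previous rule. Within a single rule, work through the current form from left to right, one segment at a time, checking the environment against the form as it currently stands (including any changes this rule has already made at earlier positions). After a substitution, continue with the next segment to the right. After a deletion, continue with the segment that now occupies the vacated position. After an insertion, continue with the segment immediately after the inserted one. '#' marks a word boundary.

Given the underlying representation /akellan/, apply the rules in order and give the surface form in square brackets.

[agelan]

A Degemination: [akellan] → [akelan]
B Intervocalic Voicing: [akelan] → [agelan]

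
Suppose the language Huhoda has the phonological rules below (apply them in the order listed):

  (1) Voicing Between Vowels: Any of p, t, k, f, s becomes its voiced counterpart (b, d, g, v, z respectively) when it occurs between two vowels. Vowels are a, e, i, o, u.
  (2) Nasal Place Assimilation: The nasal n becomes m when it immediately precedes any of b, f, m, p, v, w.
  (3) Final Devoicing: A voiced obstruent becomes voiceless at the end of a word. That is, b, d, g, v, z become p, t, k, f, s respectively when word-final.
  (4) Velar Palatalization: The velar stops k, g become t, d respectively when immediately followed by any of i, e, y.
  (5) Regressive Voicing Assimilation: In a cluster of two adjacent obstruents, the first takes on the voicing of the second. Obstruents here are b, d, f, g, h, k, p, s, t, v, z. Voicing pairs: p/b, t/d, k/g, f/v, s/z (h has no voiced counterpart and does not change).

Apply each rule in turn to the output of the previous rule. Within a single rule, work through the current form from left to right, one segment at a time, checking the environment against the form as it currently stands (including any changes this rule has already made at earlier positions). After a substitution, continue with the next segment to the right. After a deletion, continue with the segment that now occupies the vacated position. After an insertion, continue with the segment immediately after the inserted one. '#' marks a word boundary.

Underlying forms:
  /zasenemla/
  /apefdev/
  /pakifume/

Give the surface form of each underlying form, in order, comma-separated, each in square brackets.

/zasenemla/:
  (1) Voicing Between Vowels: [zasenemla] → [zazenemla]
  (2) Nasal Place Assimilation: no change — [zazenemla]
  (3) Final Devoicing: no change — [zazenemla]
  (4) Velar Palatalization: no change — [zazenemla]
  (5) Regressive Voicing Assimilation: no change — [zazenemla]
/apefdev/:
  (1) Voicing Between Vowels: [apefdev] → [abefdev]
  (2) Nasal Place Assimilation: no change — [abefdev]
  (3) Final Devoicing: [abefdev] → [abefdef]
  (4) Velar Palatalization: no change — [abefdef]
  (5) Regressive Voicing Assimilation: [abefdef] → [abevdef]
/pakifume/:
  (1) Voicing Between Vowels: [pakifume] → [pagivume]
  (2) Nasal Place Assimilation: no change — [pagivume]
  (3) Final Devoicing: no change — [pagivume]
  (4) Velar Palatalization: [pagivume] → [padivume]
  (5) Regressive Voicing Assimilation: no change — [padivume]

[zazenemla], [abevdef], [padivume]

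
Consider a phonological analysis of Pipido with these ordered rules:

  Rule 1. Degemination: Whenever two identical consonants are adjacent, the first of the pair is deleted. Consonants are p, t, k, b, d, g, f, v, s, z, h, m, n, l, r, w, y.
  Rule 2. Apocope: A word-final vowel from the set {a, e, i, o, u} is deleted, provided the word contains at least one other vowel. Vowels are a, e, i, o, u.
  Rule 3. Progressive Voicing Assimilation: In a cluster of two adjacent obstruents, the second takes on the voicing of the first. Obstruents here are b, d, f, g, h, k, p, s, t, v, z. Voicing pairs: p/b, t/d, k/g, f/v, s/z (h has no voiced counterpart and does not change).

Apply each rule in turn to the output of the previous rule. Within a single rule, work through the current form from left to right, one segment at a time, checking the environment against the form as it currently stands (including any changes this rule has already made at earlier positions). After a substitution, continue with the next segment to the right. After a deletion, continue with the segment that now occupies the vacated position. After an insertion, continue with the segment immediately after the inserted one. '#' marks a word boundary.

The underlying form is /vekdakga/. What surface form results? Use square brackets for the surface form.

[vektakk]

Rule 1 Degemination: no change — [vekdakga]
Rule 2 Apocope: [vekdakga] → [vekdakg]
Rule 3 Progressive Voicing Assimilation: [vekdakg] → [vektakk]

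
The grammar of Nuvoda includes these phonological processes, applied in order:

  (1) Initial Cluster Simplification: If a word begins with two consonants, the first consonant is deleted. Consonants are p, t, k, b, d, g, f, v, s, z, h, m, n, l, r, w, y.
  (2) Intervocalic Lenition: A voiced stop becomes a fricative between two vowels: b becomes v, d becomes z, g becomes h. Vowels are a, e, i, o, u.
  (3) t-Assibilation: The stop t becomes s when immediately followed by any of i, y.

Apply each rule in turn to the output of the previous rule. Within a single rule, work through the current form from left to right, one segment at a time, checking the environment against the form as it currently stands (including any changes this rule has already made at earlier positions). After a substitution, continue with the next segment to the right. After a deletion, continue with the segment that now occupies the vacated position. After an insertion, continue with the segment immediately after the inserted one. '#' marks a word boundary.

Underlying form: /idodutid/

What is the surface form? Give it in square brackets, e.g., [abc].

(1) Initial Cluster Simplification: no change — [idodutid]
(2) Intervocalic Lenition: [idodutid] → [izozutid]
(3) t-Assibilation: [izozutid] → [izozusid]

[izozusid]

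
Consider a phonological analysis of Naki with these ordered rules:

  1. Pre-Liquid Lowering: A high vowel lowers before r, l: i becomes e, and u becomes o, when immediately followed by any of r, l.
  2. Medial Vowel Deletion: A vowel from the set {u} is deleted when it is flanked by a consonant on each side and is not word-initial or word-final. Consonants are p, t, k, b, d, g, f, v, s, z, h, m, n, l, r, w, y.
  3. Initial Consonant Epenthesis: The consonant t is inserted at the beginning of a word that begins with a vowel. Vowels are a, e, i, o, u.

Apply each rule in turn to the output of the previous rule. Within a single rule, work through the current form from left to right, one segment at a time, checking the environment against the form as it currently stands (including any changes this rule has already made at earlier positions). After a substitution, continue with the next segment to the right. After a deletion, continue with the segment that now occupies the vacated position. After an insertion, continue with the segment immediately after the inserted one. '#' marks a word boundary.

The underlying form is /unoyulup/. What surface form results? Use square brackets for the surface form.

[tunoyolp]

1 Pre-Liquid Lowering: [unoyulup] → [unoyolup]
2 Medial Vowel Deletion: [unoyolup] → [unoyolp]
3 Initial Consonant Epenthesis: [unoyolp] → [tunoyolp]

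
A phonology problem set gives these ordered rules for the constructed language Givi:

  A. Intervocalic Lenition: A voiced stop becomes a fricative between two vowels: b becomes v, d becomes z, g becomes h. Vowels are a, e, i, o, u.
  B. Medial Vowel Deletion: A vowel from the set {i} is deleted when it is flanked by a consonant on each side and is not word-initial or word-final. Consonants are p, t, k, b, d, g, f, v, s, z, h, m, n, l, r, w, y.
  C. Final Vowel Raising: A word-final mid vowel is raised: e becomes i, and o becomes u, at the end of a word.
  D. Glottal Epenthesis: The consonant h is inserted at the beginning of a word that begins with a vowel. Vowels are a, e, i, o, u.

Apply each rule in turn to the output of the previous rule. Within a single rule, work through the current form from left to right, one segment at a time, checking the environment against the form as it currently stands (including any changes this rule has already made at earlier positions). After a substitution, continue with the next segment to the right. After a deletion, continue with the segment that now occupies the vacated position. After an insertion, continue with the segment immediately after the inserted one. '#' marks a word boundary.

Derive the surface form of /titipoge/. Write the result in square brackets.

[ttpohi]

A Intervocalic Lenition: [titipoge] → [titipohe]
B Medial Vowel Deletion: [titipohe] → [ttpohe]
C Final Vowel Raising: [ttpohe] → [ttpohi]
D Glottal Epenthesis: no change — [ttpohi]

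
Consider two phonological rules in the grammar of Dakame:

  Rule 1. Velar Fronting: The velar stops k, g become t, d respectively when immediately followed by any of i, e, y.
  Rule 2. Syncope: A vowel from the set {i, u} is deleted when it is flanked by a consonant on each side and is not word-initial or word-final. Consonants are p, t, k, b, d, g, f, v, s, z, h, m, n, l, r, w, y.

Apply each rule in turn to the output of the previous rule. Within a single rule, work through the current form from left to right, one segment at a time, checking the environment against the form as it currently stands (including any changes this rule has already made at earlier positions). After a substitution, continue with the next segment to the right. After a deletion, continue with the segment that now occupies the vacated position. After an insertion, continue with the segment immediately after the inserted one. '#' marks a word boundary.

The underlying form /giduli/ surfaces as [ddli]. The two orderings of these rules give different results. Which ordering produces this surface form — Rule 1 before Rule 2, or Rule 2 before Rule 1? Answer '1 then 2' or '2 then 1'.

Order 1 then 2:
  1 Velar Fronting: [giduli] → [diduli]
  2 Syncope: [diduli] → [ddli]
  result: [ddli]
Order 2 then 1:
  2 Syncope: [giduli] → [gdli]
  1 Velar Fronting: no change — [gdli]
  result: [gdli]

1 then 2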